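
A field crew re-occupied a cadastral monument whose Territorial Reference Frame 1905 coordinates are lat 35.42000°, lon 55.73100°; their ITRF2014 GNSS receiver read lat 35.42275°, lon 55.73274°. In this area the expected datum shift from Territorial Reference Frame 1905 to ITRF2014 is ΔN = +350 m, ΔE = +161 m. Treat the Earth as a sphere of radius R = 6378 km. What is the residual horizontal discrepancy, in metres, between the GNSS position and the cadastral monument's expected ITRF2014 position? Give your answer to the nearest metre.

44 m

Observed coordinate differences: Δφ = +0.00275°, Δλ = +0.00174°.
Converting to metres (1° lat = 111317 m, cos φ = 0.814926): observed ΔN = 306.1 m, observed ΔE = 157.8 m.
Subtracting the expected shift leaves a residual of 306.1 − (350) = -43.9 m north and 157.8 − (161) = -3.2 m east.
Residual distance = √((-43.9)² + (-3.2)²) = 44.0 m.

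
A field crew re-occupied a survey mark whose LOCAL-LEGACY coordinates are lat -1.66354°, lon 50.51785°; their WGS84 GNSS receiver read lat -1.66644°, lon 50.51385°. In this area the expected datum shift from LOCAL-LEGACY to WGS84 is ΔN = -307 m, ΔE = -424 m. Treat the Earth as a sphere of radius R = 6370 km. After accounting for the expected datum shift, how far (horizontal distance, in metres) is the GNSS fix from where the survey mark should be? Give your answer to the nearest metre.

Observed coordinate differences: Δφ = -0.00290°, Δλ = -0.00400°.
Converting to metres (1° lat = 111177 m, cos φ = 0.999579): observed ΔN = -322.4 m, observed ΔE = -444.5 m.
Subtracting the expected shift leaves a residual of -322.4 − (-307) = -15.4 m north and -444.5 − (-424) = -20.5 m east.
Residual distance = √((-15.4)² + (-20.5)²) = 25.7 m.

26 m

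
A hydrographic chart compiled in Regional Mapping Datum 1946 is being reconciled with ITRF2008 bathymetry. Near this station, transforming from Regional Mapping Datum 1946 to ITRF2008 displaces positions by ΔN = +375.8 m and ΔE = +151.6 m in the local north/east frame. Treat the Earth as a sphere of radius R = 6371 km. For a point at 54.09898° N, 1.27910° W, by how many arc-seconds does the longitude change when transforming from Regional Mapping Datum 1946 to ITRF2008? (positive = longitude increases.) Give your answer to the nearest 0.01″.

At latitude 54.09898°, cos φ = 0.586387.
One radian of longitude at latitude φ spans R cos φ, so Δλ = ΔE / (R cos φ) = 151.6 / (6371000 × 0.586387) = 4.0580e-05 rad = 8.370″.

Δλ = 8.37″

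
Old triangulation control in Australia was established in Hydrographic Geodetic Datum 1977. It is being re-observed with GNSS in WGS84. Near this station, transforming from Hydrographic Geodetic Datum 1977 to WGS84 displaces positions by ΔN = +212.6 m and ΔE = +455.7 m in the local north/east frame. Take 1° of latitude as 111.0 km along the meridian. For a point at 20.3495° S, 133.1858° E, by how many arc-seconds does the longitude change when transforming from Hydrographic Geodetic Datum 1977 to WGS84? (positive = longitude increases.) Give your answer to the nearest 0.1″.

At latitude -20.3495°, cos φ = 0.937589.
1° of longitude at this latitude = 111.0 × cos φ = 104.07 km, so Δλ = 455.7 / 104072.4 = 0.0043787° = 15.763″.

Δλ = 15.8″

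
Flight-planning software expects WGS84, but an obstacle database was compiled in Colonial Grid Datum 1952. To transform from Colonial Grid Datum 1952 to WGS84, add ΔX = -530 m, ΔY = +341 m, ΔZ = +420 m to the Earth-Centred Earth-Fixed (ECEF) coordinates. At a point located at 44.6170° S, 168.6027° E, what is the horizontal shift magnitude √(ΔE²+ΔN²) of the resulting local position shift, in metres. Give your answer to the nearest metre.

At φ = -44.6170°, λ = 168.6027°: sin φ = -0.702364, cos φ = 0.711818, sin λ = 0.197611, cos λ = -0.980280.
ΔE = −sin λ·ΔX + cos λ·ΔY = −(0.197611)·(-530) + (-0.980280)·(341) = -229.54 m.
ΔN = −sin φ cos λ·ΔX − sin φ sin λ·ΔY + cos φ·ΔZ = −(-0.702364)(-0.980280)(-530) − (-0.702364)(0.197611)(341) + (0.711818)(420) = 711.20 m.
Horizontal magnitude = √(ΔE² + ΔN²) = √((-229.54)² + 711.20²) = 747.33 m.

747 m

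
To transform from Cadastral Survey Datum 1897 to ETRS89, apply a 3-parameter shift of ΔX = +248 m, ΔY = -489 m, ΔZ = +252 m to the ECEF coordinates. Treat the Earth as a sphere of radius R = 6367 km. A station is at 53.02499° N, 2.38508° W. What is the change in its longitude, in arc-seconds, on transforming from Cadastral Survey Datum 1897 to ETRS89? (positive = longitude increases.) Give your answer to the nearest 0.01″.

Δλ = -25.76″

sin φ = 0.798898, cos φ = 0.601467, sin λ = -0.041615, cos λ = 0.999134.
East component: ΔE = −sin λ·ΔX + cos λ·ΔY = −(-0.041615)(248) + (0.999134)(-489) = -478.26 m.
1° of latitude spans πR/180 = 111125 m; at latitude φ, 1° of longitude spans that × cos φ = 66838.0 m, so Δλ = -478.26 / 66838.0 × 3600 = -25.760″.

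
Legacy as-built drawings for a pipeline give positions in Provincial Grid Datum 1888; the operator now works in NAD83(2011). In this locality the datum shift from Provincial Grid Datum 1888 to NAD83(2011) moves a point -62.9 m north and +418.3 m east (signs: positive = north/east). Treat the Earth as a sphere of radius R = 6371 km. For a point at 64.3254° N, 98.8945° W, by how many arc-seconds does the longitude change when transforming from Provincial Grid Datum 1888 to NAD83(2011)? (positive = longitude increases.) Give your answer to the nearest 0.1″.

Δλ = 31.3″

At latitude 64.3254°, cos φ = 0.433260.
One radian of longitude at latitude φ spans R cos φ, so Δλ = ΔE / (R cos φ) = 418.3 / (6371000 × 0.433260) = 1.5154e-04 rad = 31.258″.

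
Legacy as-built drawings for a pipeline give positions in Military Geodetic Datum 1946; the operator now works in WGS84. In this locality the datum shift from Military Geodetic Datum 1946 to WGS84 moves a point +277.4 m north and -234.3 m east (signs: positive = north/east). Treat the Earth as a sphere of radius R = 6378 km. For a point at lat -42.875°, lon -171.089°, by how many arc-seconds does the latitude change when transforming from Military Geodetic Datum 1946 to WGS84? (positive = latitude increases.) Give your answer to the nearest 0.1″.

On a sphere of radius R, 1 rad of latitude = R, so Δφ = ΔN / R = 277.4 / 6378000 = 4.3493e-05 rad = 8.971″.

Δφ = 9.0″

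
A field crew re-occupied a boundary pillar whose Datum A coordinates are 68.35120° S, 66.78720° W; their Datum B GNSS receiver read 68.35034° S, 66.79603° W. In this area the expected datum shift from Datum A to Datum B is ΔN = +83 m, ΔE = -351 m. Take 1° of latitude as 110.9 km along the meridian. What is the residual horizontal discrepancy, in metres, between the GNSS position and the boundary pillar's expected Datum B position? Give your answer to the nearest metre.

Observed coordinate differences: Δφ = +0.00086°, Δλ = -0.00883°.
Converting to metres (1° lat = 110900 m, cos φ = 0.368916): observed ΔN = 95.4 m, observed ΔE = -361.3 m.
Subtracting the expected shift leaves a residual of 95.4 − (83) = 12.4 m north and -361.3 − (-351) = -10.3 m east.
Residual distance = √(12.4² + (-10.3)²) = 16.1 m.

16 m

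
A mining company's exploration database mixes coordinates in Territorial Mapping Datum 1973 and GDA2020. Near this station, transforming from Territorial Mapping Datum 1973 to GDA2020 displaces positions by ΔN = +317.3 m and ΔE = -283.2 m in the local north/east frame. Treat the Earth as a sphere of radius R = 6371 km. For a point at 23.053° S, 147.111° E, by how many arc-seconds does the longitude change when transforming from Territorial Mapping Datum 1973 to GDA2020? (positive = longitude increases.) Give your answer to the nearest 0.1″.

Δλ = -10.0″

At latitude -23.053°, cos φ = 0.920143.
One radian of longitude at latitude φ spans R cos φ, so Δλ = ΔE / (R cos φ) = -283.2 / (6371000 × 0.920143) = -4.8309e-05 rad = -9.964″.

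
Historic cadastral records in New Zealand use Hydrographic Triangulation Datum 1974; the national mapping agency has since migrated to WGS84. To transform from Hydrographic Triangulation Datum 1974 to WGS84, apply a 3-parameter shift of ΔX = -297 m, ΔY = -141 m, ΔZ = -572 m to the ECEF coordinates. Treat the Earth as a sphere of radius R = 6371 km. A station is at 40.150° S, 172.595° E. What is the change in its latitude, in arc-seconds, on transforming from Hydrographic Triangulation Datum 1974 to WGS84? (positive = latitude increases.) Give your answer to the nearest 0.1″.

sin φ = -0.644791, cos φ = 0.764359, sin λ = 0.128882, cos λ = -0.991660.
North component: ΔN = −sin φ cos λ·ΔX − sin φ sin λ·ΔY + cos φ·ΔZ = −(-0.644791)(-0.991660)(-297) − (-0.644791)(0.128882)(-141) + (0.764359)(-572) = -259.02 m.
1° of latitude spans πR/180 = 111195 m, so Δφ = -259.02 / 111195 × 3600 = -8.386″.

Δφ = -8.4″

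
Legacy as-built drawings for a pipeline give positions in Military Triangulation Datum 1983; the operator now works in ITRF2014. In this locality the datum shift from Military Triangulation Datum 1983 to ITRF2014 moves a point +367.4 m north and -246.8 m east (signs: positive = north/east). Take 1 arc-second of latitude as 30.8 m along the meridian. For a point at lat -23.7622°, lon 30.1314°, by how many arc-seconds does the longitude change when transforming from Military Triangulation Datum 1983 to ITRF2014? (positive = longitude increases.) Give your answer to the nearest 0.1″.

Δλ = -8.8″

At latitude -23.7622°, cos φ = 0.915226.
1″ of longitude at this latitude = 30.80 × cos φ = 28.1890 m, so Δλ = -246.8 / 28.1890 = -8.755″.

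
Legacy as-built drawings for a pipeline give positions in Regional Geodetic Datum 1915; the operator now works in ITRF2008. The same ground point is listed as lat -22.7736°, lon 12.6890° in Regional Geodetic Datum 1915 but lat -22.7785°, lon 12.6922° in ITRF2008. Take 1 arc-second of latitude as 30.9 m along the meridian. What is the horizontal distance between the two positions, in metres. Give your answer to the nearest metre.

Δφ = -22.7785° − -22.7736° = -0.0049°; Δλ = 12.6922° − 12.6890° = +0.0032°.
1° of latitude = 3600 × 30.90 = 111240 m.
ΔN = Δφ × 111240 = -545.1 m; ΔE = Δλ × 111240 × cos(-22.7736°) = +0.0032 × 111240 × 0.922042 = 328.2 m.
Distance = √(ΔE² + ΔN²) = √(328.2² + (-545.1)²) = 636.3 m.

636 m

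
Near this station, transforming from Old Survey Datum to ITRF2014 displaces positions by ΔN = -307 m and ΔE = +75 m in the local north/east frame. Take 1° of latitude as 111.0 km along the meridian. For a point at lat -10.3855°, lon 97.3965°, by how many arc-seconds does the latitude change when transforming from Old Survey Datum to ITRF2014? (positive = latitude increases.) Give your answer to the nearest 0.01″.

1° of latitude = 111.0 km, so Δφ = -307.0 / 111000 = -0.0027658° = -9.957″.

Δφ = -9.96″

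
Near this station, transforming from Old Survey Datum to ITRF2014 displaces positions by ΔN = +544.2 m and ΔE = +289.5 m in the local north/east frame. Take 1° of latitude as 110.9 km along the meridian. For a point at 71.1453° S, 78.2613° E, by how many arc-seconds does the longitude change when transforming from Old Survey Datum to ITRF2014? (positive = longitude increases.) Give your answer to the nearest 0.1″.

Δλ = 29.1″

At latitude -71.1453°, cos φ = 0.323169.
1° of longitude at this latitude = 110.9 × cos φ = 35.84 km, so Δλ = 289.5 / 35839.5 = 0.0080777° = 29.080″.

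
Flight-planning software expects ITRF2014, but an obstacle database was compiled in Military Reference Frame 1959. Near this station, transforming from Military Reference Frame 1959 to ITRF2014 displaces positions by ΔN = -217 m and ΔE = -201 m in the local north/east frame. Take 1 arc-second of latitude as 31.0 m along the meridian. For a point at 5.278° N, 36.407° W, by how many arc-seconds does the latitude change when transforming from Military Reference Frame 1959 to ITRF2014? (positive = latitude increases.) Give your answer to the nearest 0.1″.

1″ of latitude = 31.00 m, so Δφ = -217.0 / 31.00 = -7.000″.

Δφ = -7.0″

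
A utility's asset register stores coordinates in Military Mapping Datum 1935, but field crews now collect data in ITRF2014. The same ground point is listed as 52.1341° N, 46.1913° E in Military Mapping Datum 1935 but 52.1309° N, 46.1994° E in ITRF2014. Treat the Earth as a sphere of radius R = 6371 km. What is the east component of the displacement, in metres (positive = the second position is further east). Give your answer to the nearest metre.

Δφ = 52.1309° − 52.1341° = -0.0032°; Δλ = 46.1994° − 46.1913° = +0.0081°.
1° along a meridian = πR/180 = 111195 m.
ΔN = Δφ × 111195 = -355.8 m; ΔE = Δλ × 111195 × cos(52.1341°) = +0.0081 × 111195 × 0.613815 = 552.9 m.

ΔE = 553 m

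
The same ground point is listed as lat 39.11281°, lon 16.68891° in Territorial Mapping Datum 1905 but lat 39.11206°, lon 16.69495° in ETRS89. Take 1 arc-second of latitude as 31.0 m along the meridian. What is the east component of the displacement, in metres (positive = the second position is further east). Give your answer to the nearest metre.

Δφ = 39.11206° − 39.11281° = -0.00075°; Δλ = 16.69495° − 16.68891° = +0.00604°.
1° of latitude = 3600 × 31.00 = 111600 m.
ΔN = Δφ × 111600 = -83.7 m; ΔE = Δλ × 111600 × cos(39.11281°) = +0.00604 × 111600 × 0.775905 = 523.0 m.

ΔE = 523 m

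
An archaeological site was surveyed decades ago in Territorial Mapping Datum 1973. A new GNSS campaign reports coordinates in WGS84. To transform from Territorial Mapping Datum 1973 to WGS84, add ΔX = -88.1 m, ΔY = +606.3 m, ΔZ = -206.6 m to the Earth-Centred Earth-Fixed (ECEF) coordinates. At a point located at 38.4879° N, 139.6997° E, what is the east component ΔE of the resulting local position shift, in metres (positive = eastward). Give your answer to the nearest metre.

The local east axis at (φ, λ) is (−sin λ, cos λ, 0), so ΔE = −sin(139.6997°)·(-88.1) + cos(139.6997°)·606.3 = -405.42 m.

ΔE = -405 m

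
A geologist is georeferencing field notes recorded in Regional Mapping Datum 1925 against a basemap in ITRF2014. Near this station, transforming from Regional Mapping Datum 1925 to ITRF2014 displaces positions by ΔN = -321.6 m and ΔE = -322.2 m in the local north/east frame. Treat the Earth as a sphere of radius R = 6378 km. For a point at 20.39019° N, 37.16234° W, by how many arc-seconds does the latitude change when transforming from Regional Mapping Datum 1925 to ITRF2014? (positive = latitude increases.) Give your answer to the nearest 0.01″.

Δφ = -10.40″

On a sphere of radius R, 1 rad of latitude = R, so Δφ = ΔN / R = -321.6 / 6378000 = -5.0423e-05 rad = -10.401″.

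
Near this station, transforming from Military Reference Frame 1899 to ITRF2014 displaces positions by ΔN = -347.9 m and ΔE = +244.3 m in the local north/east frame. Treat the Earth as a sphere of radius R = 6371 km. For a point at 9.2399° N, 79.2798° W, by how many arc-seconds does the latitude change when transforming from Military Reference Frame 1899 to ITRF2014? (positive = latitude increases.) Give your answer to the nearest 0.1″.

On a sphere of radius R, 1 rad of latitude = R, so Δφ = ΔN / R = -347.9 / 6371000 = -5.4607e-05 rad = -11.263″.

Δφ = -11.3″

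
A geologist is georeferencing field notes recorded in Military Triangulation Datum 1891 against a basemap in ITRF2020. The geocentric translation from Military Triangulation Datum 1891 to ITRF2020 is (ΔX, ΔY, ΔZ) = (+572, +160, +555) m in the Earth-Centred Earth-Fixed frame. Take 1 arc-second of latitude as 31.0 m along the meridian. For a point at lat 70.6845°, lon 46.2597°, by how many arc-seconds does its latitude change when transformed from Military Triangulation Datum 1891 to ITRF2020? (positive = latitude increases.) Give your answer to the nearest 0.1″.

Δφ = -9.6″

sin φ = 0.943712, cos φ = 0.330770, sin λ = 0.722481, cos λ = 0.691391.
North component: ΔN = −sin φ cos λ·ΔX − sin φ sin λ·ΔY + cos φ·ΔZ = −(0.943712)(0.691391)(572) − (0.943712)(0.722481)(160) + (0.330770)(555) = -298.73 m.
1° of latitude spans 3600 × 31.00 = 111600 m, so Δφ = -298.73 / 111600 × 3600 = -9.636″.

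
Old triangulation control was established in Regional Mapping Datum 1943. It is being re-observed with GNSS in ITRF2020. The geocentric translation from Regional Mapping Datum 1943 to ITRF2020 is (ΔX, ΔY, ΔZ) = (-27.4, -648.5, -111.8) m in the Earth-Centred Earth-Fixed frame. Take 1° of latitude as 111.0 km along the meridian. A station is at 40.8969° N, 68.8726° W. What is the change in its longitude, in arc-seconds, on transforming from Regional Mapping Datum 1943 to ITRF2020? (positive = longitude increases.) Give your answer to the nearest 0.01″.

sin φ = 0.654700, cos φ = 0.755889, sin λ = -0.932781, cos λ = 0.360443.
East component: ΔE = −sin λ·ΔX + cos λ·ΔY = −(-0.932781)(-27.4) + (0.360443)(-648.5) = -259.31 m.
1° of latitude spans 111000 m; at latitude φ, 1° of longitude spans that × cos φ = 83903.7 m, so Δλ = -259.31 / 83903.7 × 3600 = -11.126″.

Δλ = -11.13″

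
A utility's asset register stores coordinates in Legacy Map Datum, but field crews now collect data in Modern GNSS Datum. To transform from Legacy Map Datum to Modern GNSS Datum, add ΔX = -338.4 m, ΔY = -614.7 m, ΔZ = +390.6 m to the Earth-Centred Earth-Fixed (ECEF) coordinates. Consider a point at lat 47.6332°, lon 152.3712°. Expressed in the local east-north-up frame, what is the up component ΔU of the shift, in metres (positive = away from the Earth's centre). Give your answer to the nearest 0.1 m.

ΔU = 298.5 m

At φ = 47.6332°, λ = 152.3712°: sin φ = 0.738846, cos φ = 0.673874, sin λ = 0.463741, cos λ = -0.885971.
ΔU = cos φ cos λ·ΔX + cos φ sin λ·ΔY + sin φ·ΔZ = (0.673874)(-0.885971)(-338.4) + (0.673874)(0.463741)(-614.7) + (0.738846)(390.6) = 298.53 m.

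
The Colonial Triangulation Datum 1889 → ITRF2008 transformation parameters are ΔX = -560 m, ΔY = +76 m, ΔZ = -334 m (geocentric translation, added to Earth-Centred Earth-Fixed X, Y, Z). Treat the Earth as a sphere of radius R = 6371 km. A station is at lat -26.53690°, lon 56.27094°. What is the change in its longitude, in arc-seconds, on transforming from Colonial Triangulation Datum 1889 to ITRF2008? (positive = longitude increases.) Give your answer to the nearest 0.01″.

sin φ = -0.446774, cos φ = 0.894647, sin λ = 0.831673, cos λ = 0.555266.
East component: ΔE = −sin λ·ΔX + cos λ·ΔY = −(0.831673)(-560) + (0.555266)(76) = 507.94 m.
1° of latitude spans πR/180 = 111195 m; at latitude φ, 1° of longitude spans that × cos φ = 99480.2 m, so Δλ = 507.94 / 99480.2 × 3600 = 18.381″.

Δλ = 18.38″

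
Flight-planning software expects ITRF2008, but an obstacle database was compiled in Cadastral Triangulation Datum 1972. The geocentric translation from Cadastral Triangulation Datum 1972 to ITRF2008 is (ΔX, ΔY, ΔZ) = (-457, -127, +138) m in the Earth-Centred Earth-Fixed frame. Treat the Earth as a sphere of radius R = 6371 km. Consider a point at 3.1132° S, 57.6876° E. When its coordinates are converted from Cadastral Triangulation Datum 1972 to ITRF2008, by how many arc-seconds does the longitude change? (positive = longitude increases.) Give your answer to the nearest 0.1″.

Δλ = 10.3″

sin φ = -0.054309, cos φ = 0.998524, sin λ = 0.845146, cos λ = 0.534535.
East component: ΔE = −sin λ·ΔX + cos λ·ΔY = −(0.845146)(-457) + (0.534535)(-127) = 318.35 m.
1° of latitude spans πR/180 = 111195 m; at latitude φ, 1° of longitude spans that × cos φ = 111030.8 m, so Δλ = 318.35 / 111030.8 × 3600 = 10.322″.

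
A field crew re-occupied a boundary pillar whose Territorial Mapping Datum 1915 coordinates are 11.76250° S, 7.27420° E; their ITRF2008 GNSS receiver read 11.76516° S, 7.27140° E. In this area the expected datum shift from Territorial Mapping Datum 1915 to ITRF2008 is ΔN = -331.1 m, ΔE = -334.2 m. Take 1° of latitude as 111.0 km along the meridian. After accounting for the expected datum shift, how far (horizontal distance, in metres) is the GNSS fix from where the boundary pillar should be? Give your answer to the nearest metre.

Observed coordinate differences: Δφ = -0.00266°, Δλ = -0.00280°.
Converting to metres (1° lat = 111000 m, cos φ = 0.979001): observed ΔN = -295.3 m, observed ΔE = -304.3 m.
Subtracting the expected shift leaves a residual of -295.3 − (-331.1) = 35.8 m north and -304.3 − (-334.2) = 29.9 m east.
Residual distance = √(35.8² + 29.9²) = 46.7 m.

47 m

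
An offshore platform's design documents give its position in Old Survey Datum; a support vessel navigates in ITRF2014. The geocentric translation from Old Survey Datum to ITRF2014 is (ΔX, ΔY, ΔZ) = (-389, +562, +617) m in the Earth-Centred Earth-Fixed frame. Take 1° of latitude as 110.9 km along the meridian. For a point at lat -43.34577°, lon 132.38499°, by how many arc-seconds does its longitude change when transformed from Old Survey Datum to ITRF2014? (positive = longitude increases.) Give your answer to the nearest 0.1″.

Δλ = -4.1″

sin φ = -0.686400, cos φ = 0.727225, sin λ = 0.738632, cos λ = -0.674109.
East component: ΔE = −sin λ·ΔX + cos λ·ΔY = −(0.738632)(-389) + (-0.674109)(562) = -91.52 m.
1° of latitude spans 110900 m; at latitude φ, 1° of longitude spans that × cos φ = 80649.2 m, so Δλ = -91.52 / 80649.2 × 3600 = -4.085″.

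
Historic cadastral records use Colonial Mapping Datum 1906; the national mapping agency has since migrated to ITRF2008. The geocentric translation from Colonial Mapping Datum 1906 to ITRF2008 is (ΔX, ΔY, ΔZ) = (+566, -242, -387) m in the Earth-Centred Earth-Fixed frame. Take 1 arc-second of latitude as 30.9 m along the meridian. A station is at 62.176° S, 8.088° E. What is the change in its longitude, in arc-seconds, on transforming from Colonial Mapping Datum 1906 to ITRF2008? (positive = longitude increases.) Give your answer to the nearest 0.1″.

sin φ = -0.884386, cos φ = 0.466757, sin λ = 0.140694, cos λ = 0.990053.
East component: ΔE = −sin λ·ΔX + cos λ·ΔY = −(0.140694)(566) + (0.990053)(-242) = -319.23 m.
1° of latitude spans 3600 × 30.90 = 111240 m; at latitude φ, 1° of longitude spans that × cos φ = 51922.1 m, so Δλ = -319.23 / 51922.1 × 3600 = -22.133″.

Δλ = -22.1″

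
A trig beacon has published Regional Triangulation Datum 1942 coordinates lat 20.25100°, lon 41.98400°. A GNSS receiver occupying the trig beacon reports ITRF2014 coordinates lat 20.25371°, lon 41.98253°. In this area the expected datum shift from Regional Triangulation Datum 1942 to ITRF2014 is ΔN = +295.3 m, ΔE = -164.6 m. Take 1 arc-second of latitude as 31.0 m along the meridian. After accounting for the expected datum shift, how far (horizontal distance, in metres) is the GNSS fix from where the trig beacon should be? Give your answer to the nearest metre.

13 m

Observed coordinate differences: Δφ = +0.00271°, Δλ = -0.00147°.
Converting to metres (1° lat = 111600 m, cos φ = 0.938185): observed ΔN = 302.4 m, observed ΔE = -153.9 m.
Subtracting the expected shift leaves a residual of 302.4 − (295.3) = 7.1 m north and -153.9 − (-164.6) = 10.7 m east.
Residual distance = √(7.1² + 10.7²) = 12.9 m.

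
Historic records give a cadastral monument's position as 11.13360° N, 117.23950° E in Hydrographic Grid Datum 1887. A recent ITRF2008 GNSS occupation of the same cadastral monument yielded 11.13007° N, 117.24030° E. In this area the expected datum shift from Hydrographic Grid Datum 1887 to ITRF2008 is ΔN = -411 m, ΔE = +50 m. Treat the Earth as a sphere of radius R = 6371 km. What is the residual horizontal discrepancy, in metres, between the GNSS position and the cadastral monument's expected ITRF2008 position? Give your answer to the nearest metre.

Observed coordinate differences: Δφ = -0.00353°, Δλ = +0.00080°.
Converting to metres (1° lat = 111195 m, cos φ = 0.981180): observed ΔN = -392.5 m, observed ΔE = 87.3 m.
Subtracting the expected shift leaves a residual of -392.5 − (-411) = 18.5 m north and 87.3 − (50) = 37.3 m east.
Residual distance = √(18.5² + 37.3²) = 41.6 m.

42 m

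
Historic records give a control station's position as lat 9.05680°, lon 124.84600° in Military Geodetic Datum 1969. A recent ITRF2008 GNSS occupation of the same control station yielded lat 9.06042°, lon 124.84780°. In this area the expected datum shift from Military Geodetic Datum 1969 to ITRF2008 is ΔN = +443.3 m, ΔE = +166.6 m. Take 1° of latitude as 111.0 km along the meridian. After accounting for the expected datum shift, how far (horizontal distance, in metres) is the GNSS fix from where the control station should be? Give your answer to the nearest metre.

Observed coordinate differences: Δφ = +0.00362°, Δλ = +0.00180°.
Converting to metres (1° lat = 111000 m, cos φ = 0.987533): observed ΔN = 401.8 m, observed ΔE = 197.3 m.
Subtracting the expected shift leaves a residual of 401.8 − (443.3) = -41.5 m north and 197.3 − (166.6) = 30.7 m east.
Residual distance = √((-41.5)² + 30.7²) = 51.6 m.

52 m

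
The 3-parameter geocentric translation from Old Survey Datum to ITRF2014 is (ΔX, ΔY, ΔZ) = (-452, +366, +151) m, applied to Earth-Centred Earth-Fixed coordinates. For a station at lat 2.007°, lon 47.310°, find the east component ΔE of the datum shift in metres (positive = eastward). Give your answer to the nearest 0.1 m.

ΔE = 580.4 m

The local east axis at (φ, λ) is (−sin λ, cos λ, 0), so ΔE = −sin(47.310°)·(-452) + cos(47.310°)·366 = 580.39 m.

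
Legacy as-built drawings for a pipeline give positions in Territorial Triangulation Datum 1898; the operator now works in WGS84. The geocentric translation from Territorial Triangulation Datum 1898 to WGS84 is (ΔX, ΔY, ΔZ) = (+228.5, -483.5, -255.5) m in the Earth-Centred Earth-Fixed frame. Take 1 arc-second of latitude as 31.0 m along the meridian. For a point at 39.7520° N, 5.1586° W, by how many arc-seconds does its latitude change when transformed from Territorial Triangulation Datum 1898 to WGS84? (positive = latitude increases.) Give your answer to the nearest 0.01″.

sin φ = 0.639466, cos φ = 0.768820, sin λ = -0.089913, cos λ = 0.995950.
North component: ΔN = −sin φ cos λ·ΔX − sin φ sin λ·ΔY + cos φ·ΔZ = −(0.639466)(0.995950)(228.5) − (0.639466)(-0.089913)(-483.5) + (0.768820)(-255.5) = -369.76 m.
1° of latitude spans 3600 × 31.00 = 111600 m, so Δφ = -369.76 / 111600 × 3600 = -11.928″.

Δφ = -11.93″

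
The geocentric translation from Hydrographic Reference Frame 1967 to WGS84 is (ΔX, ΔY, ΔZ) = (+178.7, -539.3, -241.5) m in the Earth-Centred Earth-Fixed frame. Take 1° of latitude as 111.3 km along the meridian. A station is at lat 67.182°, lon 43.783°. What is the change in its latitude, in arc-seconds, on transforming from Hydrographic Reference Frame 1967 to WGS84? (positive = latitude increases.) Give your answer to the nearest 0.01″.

sin φ = 0.921741, cos φ = 0.387805, sin λ = 0.691929, cos λ = 0.721966.
North component: ΔN = −sin φ cos λ·ΔX − sin φ sin λ·ΔY + cos φ·ΔZ = −(0.921741)(0.721966)(178.7) − (0.921741)(0.691929)(-539.3) + (0.387805)(-241.5) = 131.38 m.
1° of latitude spans 111300 m, so Δφ = 131.38 / 111300 × 3600 = 4.250″.

Δφ = 4.25″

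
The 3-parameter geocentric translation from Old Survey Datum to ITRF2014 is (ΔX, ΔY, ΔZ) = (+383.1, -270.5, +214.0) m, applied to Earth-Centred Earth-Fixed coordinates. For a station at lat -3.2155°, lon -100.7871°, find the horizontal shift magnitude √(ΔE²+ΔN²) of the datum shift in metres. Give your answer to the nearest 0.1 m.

At φ = -3.2155°, λ = -100.7871°: sin φ = -0.056092, cos φ = 0.998426, sin λ = -0.982329, cos λ = -0.187160.
ΔE = −sin λ·ΔX + cos λ·ΔY = −(-0.982329)·(383.1) + (-0.187160)·(-270.5) = 426.96 m.
ΔN = −sin φ cos λ·ΔX − sin φ sin λ·ΔY + cos φ·ΔZ = −(-0.056092)(-0.187160)(383.1) − (-0.056092)(-0.982329)(-270.5) + (0.998426)(214.0) = 224.55 m.
Horizontal magnitude = √(ΔE² + ΔN²) = √(426.96² + 224.55²) = 482.40 m.

482.4 m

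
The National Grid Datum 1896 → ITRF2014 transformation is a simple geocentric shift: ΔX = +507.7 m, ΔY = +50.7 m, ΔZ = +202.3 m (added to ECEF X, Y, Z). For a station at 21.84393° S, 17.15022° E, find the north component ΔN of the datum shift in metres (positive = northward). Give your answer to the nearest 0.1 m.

The local north axis is (−sin φ cos λ, −sin φ sin λ, cos φ), giving ΔN = 180.505 + 5.563 + 187.775 = 373.84 m.

ΔN = 373.8 m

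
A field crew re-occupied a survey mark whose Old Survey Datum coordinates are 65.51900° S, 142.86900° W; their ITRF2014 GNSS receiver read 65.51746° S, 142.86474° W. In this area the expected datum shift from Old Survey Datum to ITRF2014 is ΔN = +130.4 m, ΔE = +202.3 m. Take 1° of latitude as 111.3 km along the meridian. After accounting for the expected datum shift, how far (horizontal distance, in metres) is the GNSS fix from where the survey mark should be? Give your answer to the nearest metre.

Observed coordinate differences: Δφ = +0.00154°, Δλ = +0.00426°.
Converting to metres (1° lat = 111300 m, cos φ = 0.414391): observed ΔN = 171.4 m, observed ΔE = 196.5 m.
Subtracting the expected shift leaves a residual of 171.4 − (130.4) = 41.0 m north and 196.5 − (202.3) = -5.8 m east.
Residual distance = √(41.0² + (-5.8)²) = 41.4 m.

41 m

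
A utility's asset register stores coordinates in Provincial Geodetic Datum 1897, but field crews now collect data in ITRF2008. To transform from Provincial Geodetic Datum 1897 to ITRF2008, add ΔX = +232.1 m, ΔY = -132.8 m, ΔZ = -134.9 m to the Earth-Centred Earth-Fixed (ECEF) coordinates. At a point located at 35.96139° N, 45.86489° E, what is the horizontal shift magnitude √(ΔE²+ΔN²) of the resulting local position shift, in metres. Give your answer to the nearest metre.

The local east axis at (φ, λ) is (−sin λ, cos λ, 0), so ΔE = −sin(45.86489°)·232.1 + cos(45.86489°)·(-132.8) = -259.05 m.
The local north axis is (−sin φ cos λ, −sin φ sin λ, cos φ), giving ΔN = -94.912 + 55.970 − 109.190 = -148.13 m.
Horizontal magnitude = √(ΔE² + ΔN²) = √((-259.05)² + (-148.13)²) = 298.42 m.

298 m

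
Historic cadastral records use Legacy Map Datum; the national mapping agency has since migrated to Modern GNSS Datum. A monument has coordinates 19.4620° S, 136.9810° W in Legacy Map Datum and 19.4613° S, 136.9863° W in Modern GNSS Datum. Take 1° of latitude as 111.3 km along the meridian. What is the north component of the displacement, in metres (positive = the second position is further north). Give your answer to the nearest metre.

Δφ = -19.4613° − -19.4620° = +0.0007°; Δλ = -136.9863° − -136.9810° = -0.0053°.
ΔN = Δφ × 111300 = 77.9 m; ΔE = Δλ × 111300 × cos(-19.4620°) = -0.0053 × 111300 × 0.942863 = -556.2 m.

ΔN = 78 m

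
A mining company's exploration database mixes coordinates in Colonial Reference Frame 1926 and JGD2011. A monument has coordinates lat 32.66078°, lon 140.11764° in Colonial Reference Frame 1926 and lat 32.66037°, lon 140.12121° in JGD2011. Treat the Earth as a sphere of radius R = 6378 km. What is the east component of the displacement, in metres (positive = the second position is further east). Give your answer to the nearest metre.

Δφ = 32.66037° − 32.66078° = -0.00041°; Δλ = 140.12121° − 140.11764° = +0.00357°.
1° along a meridian = πR/180 = 111317 m.
ΔN = Δφ × 111317 = -45.6 m; ΔE = Δλ × 111317 × cos(32.66078°) = +0.00357 × 111317 × 0.841880 = 334.6 m.

ΔE = 335 m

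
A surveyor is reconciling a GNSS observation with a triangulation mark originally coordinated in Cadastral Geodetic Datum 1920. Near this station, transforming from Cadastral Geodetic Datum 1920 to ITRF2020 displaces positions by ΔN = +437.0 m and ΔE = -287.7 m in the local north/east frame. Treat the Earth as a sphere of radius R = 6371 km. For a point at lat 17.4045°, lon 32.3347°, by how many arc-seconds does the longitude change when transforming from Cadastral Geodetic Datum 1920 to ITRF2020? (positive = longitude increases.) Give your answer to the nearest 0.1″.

Δλ = -9.8″

At latitude 17.4045°, cos φ = 0.954217.
One radian of longitude at latitude φ spans R cos φ, so Δλ = ΔE / (R cos φ) = -287.7 / (6371000 × 0.954217) = -4.7324e-05 rad = -9.761″.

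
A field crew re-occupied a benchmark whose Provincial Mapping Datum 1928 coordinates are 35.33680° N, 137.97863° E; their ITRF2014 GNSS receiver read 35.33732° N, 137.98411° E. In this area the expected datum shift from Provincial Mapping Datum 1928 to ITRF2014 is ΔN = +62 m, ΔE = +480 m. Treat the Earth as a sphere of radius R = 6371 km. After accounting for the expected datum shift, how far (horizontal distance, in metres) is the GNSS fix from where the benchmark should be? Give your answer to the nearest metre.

Observed coordinate differences: Δφ = +0.00052°, Δλ = +0.00548°.
Converting to metres (1° lat = 111195 m, cos φ = 0.815766): observed ΔN = 57.8 m, observed ΔE = 497.1 m.
Subtracting the expected shift leaves a residual of 57.8 − (62) = -4.2 m north and 497.1 − (480) = 17.1 m east.
Residual distance = √((-4.2)² + 17.1²) = 17.6 m.

18 m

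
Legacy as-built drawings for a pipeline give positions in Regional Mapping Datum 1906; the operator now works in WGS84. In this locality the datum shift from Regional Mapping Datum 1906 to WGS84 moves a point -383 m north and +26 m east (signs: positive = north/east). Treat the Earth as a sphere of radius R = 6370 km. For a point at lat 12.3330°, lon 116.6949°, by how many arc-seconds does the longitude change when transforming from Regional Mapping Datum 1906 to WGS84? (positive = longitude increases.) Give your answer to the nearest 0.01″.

Δλ = 0.86″

At latitude 12.3330°, cos φ = 0.976923.
One radian of longitude at latitude φ spans R cos φ, so Δλ = ΔE / (R cos φ) = 26.0 / (6370000 × 0.976923) = 4.1781e-06 rad = 0.862″.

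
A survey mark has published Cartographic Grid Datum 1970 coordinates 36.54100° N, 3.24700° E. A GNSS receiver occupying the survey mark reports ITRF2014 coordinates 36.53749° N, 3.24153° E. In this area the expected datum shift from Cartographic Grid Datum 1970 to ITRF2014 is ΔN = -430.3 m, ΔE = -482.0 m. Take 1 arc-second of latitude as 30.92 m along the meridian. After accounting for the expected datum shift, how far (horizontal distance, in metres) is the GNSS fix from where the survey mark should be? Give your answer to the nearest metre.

40 m

Observed coordinate differences: Δφ = -0.00351°, Δλ = -0.00547°.
Converting to metres (1° lat = 111312 m, cos φ = 0.803431): observed ΔN = -390.7 m, observed ΔE = -489.2 m.
Subtracting the expected shift leaves a residual of -390.7 − (-430.3) = 39.6 m north and -489.2 − (-482.0) = -7.2 m east.
Residual distance = √(39.6² + (-7.2)²) = 40.2 m.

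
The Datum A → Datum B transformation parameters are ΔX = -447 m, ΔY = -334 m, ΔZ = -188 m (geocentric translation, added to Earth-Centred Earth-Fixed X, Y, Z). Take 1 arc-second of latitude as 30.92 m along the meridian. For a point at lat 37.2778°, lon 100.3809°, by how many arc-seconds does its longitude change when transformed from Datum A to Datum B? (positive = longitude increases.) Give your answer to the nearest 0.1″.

sin φ = 0.605680, cos φ = 0.795708, sin λ = 0.983632, cos λ = -0.180191.
East component: ΔE = −sin λ·ΔX + cos λ·ΔY = −(0.983632)(-447) + (-0.180191)(-334) = 499.87 m.
1° of latitude spans 3600 × 30.92 = 111312 m; at latitude φ, 1° of longitude spans that × cos φ = 88571.9 m, so Δλ = 499.87 / 88571.9 × 3600 = 20.317″.

Δλ = 20.3″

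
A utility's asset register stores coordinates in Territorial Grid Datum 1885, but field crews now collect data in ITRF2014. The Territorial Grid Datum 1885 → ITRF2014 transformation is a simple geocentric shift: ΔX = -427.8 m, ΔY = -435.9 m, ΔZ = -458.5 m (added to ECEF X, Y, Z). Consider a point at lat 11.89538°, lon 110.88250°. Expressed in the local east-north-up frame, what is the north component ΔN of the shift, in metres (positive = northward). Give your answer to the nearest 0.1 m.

ΔN = -396.1 m

The local north axis is (−sin φ cos λ, −sin φ sin λ, cos φ), giving ΔN = -31.432 + 83.948 − 448.654 = -396.14 m.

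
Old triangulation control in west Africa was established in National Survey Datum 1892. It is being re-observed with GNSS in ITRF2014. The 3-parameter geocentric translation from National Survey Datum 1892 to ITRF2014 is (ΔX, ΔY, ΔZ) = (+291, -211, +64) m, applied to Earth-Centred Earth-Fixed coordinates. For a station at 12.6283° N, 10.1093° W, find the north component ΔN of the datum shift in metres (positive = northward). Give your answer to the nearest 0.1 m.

At φ = 12.6283°, λ = -10.1093°: sin φ = 0.218625, cos φ = 0.975809, sin λ = -0.175527, cos λ = 0.984475.
ΔN = −sin φ cos λ·ΔX − sin φ sin λ·ΔY + cos φ·ΔZ = −(0.218625)(0.984475)(291) − (0.218625)(-0.175527)(-211) + (0.975809)(64) = -8.28 m.

ΔN = -8.3 m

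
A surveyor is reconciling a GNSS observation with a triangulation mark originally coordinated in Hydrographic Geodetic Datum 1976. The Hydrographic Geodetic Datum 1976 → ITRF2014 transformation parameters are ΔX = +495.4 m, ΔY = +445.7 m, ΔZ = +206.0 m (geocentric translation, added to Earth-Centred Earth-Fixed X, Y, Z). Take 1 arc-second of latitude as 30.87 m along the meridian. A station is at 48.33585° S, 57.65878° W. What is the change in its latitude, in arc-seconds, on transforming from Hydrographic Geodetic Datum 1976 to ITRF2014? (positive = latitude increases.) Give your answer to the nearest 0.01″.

sin φ = -0.747054, cos φ = 0.664763, sin λ = -0.844877, cos λ = 0.534960.
North component: ΔN = −sin φ cos λ·ΔX − sin φ sin λ·ΔY + cos φ·ΔZ = −(-0.747054)(0.534960)(495.4) − (-0.747054)(-0.844877)(445.7) + (0.664763)(206.0) = 53.61 m.
1° of latitude spans 3600 × 30.87 = 111132 m, so Δφ = 53.61 / 111132 × 3600 = 1.737″.

Δφ = 1.74″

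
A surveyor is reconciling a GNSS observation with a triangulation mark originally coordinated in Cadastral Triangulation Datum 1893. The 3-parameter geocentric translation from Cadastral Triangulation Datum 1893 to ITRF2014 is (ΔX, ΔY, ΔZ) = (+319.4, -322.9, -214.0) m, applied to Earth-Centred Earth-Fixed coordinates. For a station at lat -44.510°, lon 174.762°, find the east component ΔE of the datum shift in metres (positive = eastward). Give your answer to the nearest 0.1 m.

ΔE = 292.4 m

At φ = -44.510°, λ = 174.762°: sin φ = -0.701034, cos φ = 0.713128, sin λ = 0.091293, cos λ = -0.995824.
ΔE = −sin λ·ΔX + cos λ·ΔY = −(0.091293)·(319.4) + (-0.995824)·(-322.9) = 292.39 m.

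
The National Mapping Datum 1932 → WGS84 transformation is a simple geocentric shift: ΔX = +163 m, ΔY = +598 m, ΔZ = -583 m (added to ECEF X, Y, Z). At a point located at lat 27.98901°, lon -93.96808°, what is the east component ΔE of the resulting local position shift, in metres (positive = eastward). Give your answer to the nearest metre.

ΔE = 121 m

The local east axis at (φ, λ) is (−sin λ, cos λ, 0), so ΔE = −sin(-93.96808°)·163 + cos(-93.96808°)·598 = 121.23 m.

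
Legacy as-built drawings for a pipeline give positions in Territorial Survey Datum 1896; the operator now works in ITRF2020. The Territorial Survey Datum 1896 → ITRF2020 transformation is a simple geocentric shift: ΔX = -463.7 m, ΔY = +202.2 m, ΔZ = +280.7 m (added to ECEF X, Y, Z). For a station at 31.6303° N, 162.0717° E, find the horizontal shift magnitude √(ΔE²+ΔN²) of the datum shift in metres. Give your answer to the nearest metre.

56 m

The local east axis at (φ, λ) is (−sin λ, cos λ, 0), so ΔE = −sin(162.0717°)·(-463.7) + cos(162.0717°)·202.2 = -49.64 m.
The local north axis is (−sin φ cos λ, −sin φ sin λ, cos φ), giving ΔN = -231.373 − 32.642 + 239.002 = -25.01 m.
Horizontal magnitude = √(ΔE² + ΔN²) = √((-49.64)² + (-25.01)²) = 55.59 m.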